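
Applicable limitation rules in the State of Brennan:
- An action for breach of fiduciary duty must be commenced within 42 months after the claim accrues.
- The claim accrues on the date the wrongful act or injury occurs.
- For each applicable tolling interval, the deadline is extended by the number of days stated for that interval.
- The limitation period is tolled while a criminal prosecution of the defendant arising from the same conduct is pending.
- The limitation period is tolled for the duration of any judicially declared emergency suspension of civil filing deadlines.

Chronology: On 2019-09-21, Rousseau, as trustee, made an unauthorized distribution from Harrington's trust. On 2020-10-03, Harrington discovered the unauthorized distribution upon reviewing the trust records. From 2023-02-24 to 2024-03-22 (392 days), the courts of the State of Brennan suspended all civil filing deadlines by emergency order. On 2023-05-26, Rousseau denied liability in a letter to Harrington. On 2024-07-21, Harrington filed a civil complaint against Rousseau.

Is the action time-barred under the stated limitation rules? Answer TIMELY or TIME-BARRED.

TIME-BARRED

Accrual is governed by the date of the act, so the period began to run on 2019-09-21; the later discovery on 2020-10-03 is irrelevant under the stated rule.
Adding the 42 months base period to 2019-09-21 gives a deadline of 2023-03-21, before any tolling.
The period was tolled for 392 days by the emergency suspension of filing deadlines (2023-02-24 to 2024-03-22), pushing the deadline to 2024-04-16.
The other events in the timeline have no effect on the limitation period under the stated rules.
Filing on 2024-07-21 missed the 2024-04-16 deadline — the action is time-barred.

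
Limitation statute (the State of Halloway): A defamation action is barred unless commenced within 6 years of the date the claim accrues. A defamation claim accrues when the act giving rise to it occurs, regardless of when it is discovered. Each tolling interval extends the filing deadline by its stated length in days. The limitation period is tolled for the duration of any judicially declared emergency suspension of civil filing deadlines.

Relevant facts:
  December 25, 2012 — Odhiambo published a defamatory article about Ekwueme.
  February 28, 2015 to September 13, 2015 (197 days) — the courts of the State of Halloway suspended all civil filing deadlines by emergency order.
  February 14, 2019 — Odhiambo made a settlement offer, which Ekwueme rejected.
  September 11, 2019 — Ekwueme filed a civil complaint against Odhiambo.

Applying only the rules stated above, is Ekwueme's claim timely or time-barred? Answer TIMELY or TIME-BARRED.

The limitation period began to run on December 25, 2012.
Adding the 6 years base period to December 25, 2012 gives a deadline of December 25, 2018, before any tolling.
The period was tolled for 197 days by the emergency suspension of filing deadlines (February 28, 2015 to September 13, 2015), pushing the deadline to July 10, 2019.
None of the other events listed affects the running of the period under the stated rules.
Ekwueme filed on September 11, 2019, after the July 10, 2019 deadline, so the action is time-barred.

TIME-BARRED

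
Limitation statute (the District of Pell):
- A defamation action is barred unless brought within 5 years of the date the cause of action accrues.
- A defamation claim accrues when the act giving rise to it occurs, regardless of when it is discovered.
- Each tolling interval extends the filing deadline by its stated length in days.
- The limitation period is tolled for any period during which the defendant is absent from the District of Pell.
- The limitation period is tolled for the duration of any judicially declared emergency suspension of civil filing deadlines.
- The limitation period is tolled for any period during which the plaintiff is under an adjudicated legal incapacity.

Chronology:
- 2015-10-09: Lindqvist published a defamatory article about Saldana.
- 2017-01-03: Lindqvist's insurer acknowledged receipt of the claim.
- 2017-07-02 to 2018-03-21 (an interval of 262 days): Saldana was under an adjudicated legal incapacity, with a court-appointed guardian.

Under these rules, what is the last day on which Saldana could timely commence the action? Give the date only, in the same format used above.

The limitation period began to run on 2015-10-09.
5 years from 2015-10-09 is 2020-10-09.
The period was tolled for 262 days by the plaintiff's legal incapacity (2017-07-02 to 2018-03-21), pushing the deadline to 2021-06-28.
The other events in the timeline have no effect on the limitation period under the stated rules.

2021-06-28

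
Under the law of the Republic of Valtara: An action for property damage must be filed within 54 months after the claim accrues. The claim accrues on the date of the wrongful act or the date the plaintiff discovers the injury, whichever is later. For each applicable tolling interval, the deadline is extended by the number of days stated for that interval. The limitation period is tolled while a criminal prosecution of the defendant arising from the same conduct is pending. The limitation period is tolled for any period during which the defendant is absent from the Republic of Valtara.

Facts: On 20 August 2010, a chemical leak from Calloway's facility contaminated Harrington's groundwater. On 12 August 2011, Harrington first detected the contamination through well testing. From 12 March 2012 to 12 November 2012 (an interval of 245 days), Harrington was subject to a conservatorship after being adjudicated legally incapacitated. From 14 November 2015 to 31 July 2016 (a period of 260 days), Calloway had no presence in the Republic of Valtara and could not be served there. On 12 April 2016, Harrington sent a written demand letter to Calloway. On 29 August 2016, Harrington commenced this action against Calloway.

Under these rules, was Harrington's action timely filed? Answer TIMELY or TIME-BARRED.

TIMELY

The claim accrued on 12 August 2011 — the later of the 20 August 2010 act and the 12 August 2011 discovery.
The untolled deadline — 54 months after 12 August 2011 — is 12 February 2016.
The defendant's absence from the jurisdiction from 14 November 2015 to 31 July 2016 tolled the period for 260 days, extending the deadline to 29 October 2016.
Although the plaintiff's incapacity ran from 12 March 2012 to 12 November 2012, the stated rules do not make that a tolling event, so it is disregarded.
None of the other events listed affects the running of the period under the stated rules.
The 29 August 2016 filing precedes the 29 October 2016 deadline; the claim is timely.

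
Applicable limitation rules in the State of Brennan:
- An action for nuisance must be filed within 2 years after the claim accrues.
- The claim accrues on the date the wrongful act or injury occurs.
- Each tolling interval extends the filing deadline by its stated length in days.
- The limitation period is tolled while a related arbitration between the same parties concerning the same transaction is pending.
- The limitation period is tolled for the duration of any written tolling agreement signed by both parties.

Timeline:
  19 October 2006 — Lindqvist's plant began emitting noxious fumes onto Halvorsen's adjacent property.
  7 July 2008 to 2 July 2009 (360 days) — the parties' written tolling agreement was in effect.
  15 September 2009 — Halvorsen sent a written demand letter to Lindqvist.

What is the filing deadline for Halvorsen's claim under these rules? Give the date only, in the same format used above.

14 October 2009

The limitation period began to run on 19 October 2006.
2 years from 19 October 2006 is 19 October 2008.
Because the written tolling agreement ran from 7 July 2008 to 2 July 2009, the deadline is extended by 360 days to 14 October 2009.
Nothing else in the chronology tolls or restarts the period.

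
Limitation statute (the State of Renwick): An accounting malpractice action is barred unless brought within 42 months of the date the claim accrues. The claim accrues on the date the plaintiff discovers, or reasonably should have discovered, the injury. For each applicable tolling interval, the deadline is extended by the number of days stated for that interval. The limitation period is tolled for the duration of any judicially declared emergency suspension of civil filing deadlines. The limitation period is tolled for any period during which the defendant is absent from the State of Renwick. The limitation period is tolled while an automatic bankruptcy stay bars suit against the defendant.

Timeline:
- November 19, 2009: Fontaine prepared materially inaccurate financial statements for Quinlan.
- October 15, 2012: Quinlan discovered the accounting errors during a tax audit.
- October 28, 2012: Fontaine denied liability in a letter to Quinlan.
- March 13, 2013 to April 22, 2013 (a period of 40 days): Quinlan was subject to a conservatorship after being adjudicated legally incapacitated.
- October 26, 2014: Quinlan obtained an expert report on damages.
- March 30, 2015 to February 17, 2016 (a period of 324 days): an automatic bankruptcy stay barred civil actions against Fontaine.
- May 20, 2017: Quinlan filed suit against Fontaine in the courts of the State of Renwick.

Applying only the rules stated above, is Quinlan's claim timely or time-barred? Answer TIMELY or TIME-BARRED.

TIME-BARRED

Accrual is tied to discovery, so the period began on October 15, 2012 rather than on November 19, 2009 when the act occurred.
42 months from October 15, 2012 is April 15, 2016.
The automatic bankruptcy stay from March 30, 2015 to February 17, 2016 tolled the period for 324 days, extending the deadline to March 5, 2017.
No stated provision tolls the period for the plaintiff's incapacity, so the interval from March 13, 2013 to April 22, 2013 has no effect on the deadline.
The other events in the timeline have no effect on the limitation period under the stated rules.
The May 20, 2017 filing falls after the March 5, 2017 deadline; the claim is time-barred.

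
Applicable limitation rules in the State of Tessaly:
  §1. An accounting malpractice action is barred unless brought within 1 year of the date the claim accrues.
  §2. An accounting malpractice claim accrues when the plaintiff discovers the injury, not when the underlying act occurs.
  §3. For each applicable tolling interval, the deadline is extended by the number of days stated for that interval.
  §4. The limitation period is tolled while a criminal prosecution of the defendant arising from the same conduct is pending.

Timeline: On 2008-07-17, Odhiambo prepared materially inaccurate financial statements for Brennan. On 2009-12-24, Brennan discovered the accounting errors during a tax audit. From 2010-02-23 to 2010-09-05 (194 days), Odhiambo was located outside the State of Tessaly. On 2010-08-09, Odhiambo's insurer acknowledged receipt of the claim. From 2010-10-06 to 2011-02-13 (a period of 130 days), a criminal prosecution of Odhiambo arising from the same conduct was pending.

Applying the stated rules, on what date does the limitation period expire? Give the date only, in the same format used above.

The claim did not accrue until Brennan discovered the injury on 2009-12-24; the 2008-07-17 act date does not start the clock under the stated rule.
1 year from 2009-12-24 is 2010-12-24.
Because the pending criminal prosecution ran from 2010-10-06 to 2011-02-13, the deadline is extended by 130 days to 2011-05-03.
No stated provision tolls the period for the defendant's absence, so the interval from 2010-02-23 to 2010-09-05 has no effect on the deadline.
Nothing else in the chronology tolls or restarts the period.

2011-05-03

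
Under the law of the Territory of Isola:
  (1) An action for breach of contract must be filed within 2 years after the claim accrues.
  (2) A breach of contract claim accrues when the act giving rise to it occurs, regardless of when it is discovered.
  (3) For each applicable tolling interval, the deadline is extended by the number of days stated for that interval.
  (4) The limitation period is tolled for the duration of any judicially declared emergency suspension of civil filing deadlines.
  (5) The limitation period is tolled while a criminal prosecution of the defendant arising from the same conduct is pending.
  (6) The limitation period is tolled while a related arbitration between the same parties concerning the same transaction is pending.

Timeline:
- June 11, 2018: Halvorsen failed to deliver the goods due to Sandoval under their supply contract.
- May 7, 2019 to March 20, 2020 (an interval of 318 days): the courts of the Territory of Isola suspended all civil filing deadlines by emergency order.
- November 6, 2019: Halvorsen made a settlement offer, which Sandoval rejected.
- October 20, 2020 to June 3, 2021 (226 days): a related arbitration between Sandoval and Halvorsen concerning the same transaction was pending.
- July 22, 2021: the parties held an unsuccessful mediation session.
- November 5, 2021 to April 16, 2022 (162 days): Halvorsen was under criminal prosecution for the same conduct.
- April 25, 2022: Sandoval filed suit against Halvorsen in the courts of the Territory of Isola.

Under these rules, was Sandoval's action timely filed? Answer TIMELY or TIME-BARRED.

TIMELY

The claim accrued on June 11, 2018, when the wrongful act occurred.
Adding the 2 years base period to June 11, 2018 gives a deadline of June 11, 2020, before any tolling.
The period was tolled for 318 days by the emergency suspension of filing deadlines (May 7, 2019 to March 20, 2020), pushing the deadline to April 25, 2021.
The pending related arbitration from October 20, 2020 to June 3, 2021 tolled the period for 226 days, extending the deadline to December 7, 2021.
The period was tolled for 162 days by the pending criminal prosecution (November 5, 2021 to April 16, 2022), pushing the deadline to May 18, 2022.
Nothing else in the chronology tolls or restarts the period.
Filing on April 25, 2022 beat the May 18, 2022 deadline — the action is timely.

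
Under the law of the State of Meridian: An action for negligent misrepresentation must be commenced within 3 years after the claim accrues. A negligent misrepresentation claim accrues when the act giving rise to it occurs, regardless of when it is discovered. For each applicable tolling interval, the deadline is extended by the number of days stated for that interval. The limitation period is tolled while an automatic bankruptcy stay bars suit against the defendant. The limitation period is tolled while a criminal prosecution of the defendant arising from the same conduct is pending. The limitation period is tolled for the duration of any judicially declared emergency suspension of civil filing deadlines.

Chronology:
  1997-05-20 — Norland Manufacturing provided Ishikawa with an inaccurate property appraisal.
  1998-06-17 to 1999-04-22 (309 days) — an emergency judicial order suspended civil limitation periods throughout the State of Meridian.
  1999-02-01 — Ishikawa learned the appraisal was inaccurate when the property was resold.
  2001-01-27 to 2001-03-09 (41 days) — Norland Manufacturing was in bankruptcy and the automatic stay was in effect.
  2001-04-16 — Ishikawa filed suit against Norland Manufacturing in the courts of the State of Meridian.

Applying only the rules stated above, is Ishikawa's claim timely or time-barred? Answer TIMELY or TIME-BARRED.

TIMELY

Accrual is governed by the date of the act, so the period began to run on 1997-05-20; the later discovery on 1999-02-01 is irrelevant under the stated rule.
The untolled deadline — 3 years after 1997-05-20 — is 2000-05-20.
The emergency suspension of filing deadlines from 1998-06-17 to 1999-04-22 tolled the period for 309 days, extending the deadline to 2001-03-25.
The period was tolled for 41 days by the automatic bankruptcy stay (2001-01-27 to 2001-03-09), pushing the deadline to 2001-05-05.
Ishikawa filed on 2001-04-16, before the 2001-05-05 deadline, so the action is timely.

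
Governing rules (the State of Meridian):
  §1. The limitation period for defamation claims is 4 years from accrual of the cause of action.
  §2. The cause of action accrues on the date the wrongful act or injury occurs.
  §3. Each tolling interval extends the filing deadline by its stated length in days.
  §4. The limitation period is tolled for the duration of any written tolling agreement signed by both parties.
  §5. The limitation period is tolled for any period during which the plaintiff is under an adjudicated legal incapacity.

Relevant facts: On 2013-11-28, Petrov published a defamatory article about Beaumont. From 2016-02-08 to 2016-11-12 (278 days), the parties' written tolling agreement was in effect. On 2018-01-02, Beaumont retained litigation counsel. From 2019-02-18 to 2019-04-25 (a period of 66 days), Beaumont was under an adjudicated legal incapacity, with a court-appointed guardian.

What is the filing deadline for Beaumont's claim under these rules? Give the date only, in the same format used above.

2018-09-02

The cause of action accrued on 2013-11-28, the date of the act.
4 years from 2013-11-28 is 2017-11-28.
The period was tolled for 278 days by the written tolling agreement (2016-02-08 to 2016-11-12), pushing the deadline to 2018-09-02.
By the time the plaintiff's legal incapacity began on 2019-02-18, the limitation period had already expired on 2018-09-02; that interval cannot revive it.
None of the other events listed affects the running of the period under the stated rules.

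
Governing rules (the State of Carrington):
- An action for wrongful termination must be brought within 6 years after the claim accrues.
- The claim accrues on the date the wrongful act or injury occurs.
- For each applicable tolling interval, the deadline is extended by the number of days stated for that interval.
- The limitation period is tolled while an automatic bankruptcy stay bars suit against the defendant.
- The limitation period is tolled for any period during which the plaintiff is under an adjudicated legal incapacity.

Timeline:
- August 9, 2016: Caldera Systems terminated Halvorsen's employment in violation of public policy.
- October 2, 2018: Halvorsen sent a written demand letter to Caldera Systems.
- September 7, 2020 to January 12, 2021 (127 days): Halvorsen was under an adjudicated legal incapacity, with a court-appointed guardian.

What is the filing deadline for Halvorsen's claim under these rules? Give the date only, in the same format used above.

The limitation period began to run on August 9, 2016.
6 years from August 9, 2016 is August 9, 2022.
The plaintiff's legal incapacity from September 7, 2020 to January 12, 2021 tolled the period for 127 days, extending the deadline to December 14, 2022.
The other events in the timeline have no effect on the limitation period under the stated rules.

December 14, 2022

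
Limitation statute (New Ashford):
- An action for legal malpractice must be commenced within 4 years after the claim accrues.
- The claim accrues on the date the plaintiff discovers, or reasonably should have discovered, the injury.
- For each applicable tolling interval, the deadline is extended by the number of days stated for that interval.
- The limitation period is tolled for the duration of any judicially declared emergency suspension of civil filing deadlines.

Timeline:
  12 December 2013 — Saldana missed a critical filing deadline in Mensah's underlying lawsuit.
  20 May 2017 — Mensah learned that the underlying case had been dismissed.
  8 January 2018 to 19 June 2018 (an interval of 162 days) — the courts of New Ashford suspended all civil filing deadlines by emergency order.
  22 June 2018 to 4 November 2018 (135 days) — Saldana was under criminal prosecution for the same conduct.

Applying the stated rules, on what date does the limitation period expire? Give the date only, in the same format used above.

The claim did not accrue until Mensah discovered the injury on 20 May 2017; the 12 December 2013 act date does not start the clock under the stated rule.
4 years from 20 May 2017 is 20 May 2021.
The period was tolled for 162 days by the emergency suspension of filing deadlines (8 January 2018 to 19 June 2018), pushing the deadline to 29 October 2021.
No stated provision tolls the period for a criminal prosecution, so the interval from 22 June 2018 to 4 November 2018 has no effect on the deadline.

29 October 2021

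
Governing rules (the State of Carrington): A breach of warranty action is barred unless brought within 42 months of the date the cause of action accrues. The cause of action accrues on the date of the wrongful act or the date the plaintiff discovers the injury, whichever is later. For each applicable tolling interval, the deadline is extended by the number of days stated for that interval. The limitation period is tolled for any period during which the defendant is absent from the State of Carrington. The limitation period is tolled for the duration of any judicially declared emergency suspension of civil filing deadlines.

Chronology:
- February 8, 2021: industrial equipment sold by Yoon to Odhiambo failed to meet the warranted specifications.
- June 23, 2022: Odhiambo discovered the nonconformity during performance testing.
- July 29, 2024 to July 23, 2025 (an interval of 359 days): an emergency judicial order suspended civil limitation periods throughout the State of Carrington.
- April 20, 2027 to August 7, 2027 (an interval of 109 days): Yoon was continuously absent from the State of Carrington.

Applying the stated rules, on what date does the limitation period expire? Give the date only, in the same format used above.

Taking the later of the act (February 8, 2021) and discovery (June 23, 2022), the claim accrued on June 23, 2022.
Adding the 42 months base period to June 23, 2022 gives a deadline of December 23, 2025, before any tolling.
The emergency suspension of filing deadlines from July 29, 2024 to July 23, 2025 tolled the period for 359 days, extending the deadline to December 17, 2026.
The defendant's absence from the jurisdiction starting April 20, 2027 came too late — the period had run on December 17, 2026 — and so does not extend the deadline.

December 17, 2026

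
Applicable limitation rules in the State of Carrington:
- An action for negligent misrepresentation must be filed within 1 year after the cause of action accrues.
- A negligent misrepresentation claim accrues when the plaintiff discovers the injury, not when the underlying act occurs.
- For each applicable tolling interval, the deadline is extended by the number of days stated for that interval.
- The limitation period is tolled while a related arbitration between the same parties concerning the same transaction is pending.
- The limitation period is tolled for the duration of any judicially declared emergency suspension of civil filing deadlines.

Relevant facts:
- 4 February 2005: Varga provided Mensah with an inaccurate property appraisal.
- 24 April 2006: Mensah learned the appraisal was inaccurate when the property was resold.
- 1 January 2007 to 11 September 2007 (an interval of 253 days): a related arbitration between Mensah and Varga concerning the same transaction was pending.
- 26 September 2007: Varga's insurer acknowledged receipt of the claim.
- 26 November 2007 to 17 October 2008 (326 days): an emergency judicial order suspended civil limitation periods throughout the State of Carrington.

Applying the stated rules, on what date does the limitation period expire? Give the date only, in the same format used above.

23 November 2008

The claim did not accrue until Mensah discovered the injury on 24 April 2006; the 4 February 2005 act date does not start the clock under the stated rule.
The untolled deadline — 1 year after 24 April 2006 — is 24 April 2007.
Because the pending related arbitration ran from 1 January 2007 to 11 September 2007, the deadline is extended by 253 days to 2 January 2008.
Because the emergency suspension of filing deadlines ran from 26 November 2007 to 17 October 2008, the deadline is extended by 326 days to 23 November 2008.
None of the other events listed affects the running of the period under the stated rules.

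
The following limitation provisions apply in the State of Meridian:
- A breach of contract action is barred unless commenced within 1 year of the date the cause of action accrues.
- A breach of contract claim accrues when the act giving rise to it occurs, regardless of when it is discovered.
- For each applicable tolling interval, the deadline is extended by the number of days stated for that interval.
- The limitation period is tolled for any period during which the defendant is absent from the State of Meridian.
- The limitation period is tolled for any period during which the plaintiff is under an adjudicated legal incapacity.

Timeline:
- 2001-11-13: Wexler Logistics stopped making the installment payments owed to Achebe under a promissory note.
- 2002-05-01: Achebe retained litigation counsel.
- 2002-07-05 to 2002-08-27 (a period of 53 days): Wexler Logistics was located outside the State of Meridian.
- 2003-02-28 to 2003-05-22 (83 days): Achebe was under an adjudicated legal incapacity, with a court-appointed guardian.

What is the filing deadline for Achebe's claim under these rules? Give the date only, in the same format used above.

2003-01-05

The limitation period began to run on 2001-11-13.
Adding the 1 year base period to 2001-11-13 gives a deadline of 2002-11-13, before any tolling.
The defendant's absence from the jurisdiction from 2002-07-05 to 2002-08-27 tolled the period for 53 days, extending the deadline to 2003-01-05.
By the time the plaintiff's legal incapacity began on 2003-02-28, the limitation period had already expired on 2003-01-05; that interval cannot revive it.
None of the other events listed affects the running of the period under the stated rules.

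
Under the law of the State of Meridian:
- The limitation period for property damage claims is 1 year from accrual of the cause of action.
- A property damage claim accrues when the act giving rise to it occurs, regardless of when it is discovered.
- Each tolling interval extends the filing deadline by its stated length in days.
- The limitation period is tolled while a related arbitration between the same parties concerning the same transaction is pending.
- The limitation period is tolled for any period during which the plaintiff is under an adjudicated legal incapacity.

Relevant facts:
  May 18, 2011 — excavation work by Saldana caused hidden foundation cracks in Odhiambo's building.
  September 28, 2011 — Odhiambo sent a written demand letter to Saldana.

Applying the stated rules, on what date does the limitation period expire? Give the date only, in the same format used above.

May 18, 2012

The cause of action accrued on May 18, 2011, the date of the act.
1 year from May 18, 2011 is May 18, 2012.
Nothing else in the chronology tolls or restarts the period.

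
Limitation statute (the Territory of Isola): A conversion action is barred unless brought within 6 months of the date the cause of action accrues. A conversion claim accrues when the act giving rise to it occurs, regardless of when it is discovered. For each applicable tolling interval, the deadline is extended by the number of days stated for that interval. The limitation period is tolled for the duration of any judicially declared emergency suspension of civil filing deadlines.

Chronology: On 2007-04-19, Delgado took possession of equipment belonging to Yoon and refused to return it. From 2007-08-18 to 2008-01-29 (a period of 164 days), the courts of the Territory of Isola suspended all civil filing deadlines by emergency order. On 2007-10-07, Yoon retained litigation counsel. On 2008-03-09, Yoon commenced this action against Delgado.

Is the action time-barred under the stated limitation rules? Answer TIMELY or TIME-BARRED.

The limitation period began to run on 2007-04-19.
6 months from 2007-04-19 is 2007-10-19.
The period was tolled for 164 days by the emergency suspension of filing deadlines (2007-08-18 to 2008-01-29), pushing the deadline to 2008-03-31.
The other events in the timeline have no effect on the limitation period under the stated rules.
The 2008-03-09 filing precedes the 2008-03-31 deadline; the claim is timely.

TIMELY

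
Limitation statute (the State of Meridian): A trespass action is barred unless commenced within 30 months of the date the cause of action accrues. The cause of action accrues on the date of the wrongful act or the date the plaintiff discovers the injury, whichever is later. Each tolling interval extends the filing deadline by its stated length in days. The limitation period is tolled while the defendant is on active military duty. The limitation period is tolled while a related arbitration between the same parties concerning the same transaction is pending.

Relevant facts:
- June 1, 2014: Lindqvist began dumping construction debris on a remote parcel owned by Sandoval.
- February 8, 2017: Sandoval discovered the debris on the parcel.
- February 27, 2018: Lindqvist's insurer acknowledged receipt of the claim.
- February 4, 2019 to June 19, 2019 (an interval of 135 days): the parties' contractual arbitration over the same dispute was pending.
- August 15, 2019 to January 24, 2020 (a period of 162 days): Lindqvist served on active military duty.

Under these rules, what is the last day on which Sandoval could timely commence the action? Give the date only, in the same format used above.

Taking the later of the act (June 1, 2014) and discovery (February 8, 2017), the claim accrued on February 8, 2017.
Adding the 30 months base period to February 8, 2017 gives a deadline of August 8, 2019, before any tolling.
Because the pending related arbitration ran from February 4, 2019 to June 19, 2019, the deadline is extended by 135 days to December 21, 2019.
The defendant's active military service from August 15, 2019 to January 24, 2020 tolled the period for 162 days, extending the deadline to May 31, 2020.
Nothing else in the chronology tolls or restarts the period.

May 31, 2020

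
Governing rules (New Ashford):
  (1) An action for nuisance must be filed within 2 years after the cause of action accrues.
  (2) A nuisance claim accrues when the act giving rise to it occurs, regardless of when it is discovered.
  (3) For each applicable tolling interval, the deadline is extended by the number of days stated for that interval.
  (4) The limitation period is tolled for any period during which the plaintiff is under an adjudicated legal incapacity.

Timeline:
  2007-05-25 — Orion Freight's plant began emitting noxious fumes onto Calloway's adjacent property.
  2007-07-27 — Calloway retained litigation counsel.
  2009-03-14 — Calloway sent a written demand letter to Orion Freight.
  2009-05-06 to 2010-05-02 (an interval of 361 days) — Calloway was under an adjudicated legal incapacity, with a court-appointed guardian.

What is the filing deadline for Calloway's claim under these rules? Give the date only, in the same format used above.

2010-05-21

The limitation period began to run on 2007-05-25.
Adding the 2 years base period to 2007-05-25 gives a deadline of 2009-05-25, before any tolling.
Because the plaintiff's legal incapacity ran from 2009-05-06 to 2010-05-02, the deadline is extended by 361 days to 2010-05-21.
Nothing else in the chronology tolls or restarts the period.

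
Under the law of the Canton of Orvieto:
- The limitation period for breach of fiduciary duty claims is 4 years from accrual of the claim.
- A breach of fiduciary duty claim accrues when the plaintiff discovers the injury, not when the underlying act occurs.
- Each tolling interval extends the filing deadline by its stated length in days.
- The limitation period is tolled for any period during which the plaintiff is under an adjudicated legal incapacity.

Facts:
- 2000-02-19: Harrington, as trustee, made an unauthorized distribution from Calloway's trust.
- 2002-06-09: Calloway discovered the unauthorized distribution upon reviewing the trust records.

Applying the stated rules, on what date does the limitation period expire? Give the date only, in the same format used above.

Under the discovery rule, the claim accrued on 2002-06-09, when Calloway discovered the injury — not on the 2000-02-19 date of the underlying act.
4 years from 2002-06-09 is 2006-06-09.

2006-06-09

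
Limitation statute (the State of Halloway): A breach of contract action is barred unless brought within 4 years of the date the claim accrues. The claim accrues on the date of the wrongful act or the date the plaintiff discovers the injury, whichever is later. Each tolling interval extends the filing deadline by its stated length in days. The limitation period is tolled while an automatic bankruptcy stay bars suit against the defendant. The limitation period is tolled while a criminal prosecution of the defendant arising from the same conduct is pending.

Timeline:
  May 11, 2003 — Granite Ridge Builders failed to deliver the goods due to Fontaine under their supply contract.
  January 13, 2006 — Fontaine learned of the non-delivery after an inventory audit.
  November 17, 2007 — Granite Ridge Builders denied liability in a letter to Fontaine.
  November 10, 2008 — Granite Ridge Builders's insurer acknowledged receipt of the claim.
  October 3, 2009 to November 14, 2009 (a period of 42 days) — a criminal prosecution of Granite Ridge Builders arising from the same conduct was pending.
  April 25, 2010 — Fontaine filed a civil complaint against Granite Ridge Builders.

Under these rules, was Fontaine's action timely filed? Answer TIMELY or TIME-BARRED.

The claim accrued on January 13, 2006 — the later of the May 11, 2003 act and the January 13, 2006 discovery.
Adding the 4 years base period to January 13, 2006 gives a deadline of January 13, 2010, before any tolling.
The period was tolled for 42 days by the pending criminal prosecution (October 3, 2009 to November 14, 2009), pushing the deadline to February 24, 2010.
The other events in the timeline have no effect on the limitation period under the stated rules.
Fontaine filed on April 25, 2010, after the February 24, 2010 deadline, so the action is time-barred.

TIME-BARRED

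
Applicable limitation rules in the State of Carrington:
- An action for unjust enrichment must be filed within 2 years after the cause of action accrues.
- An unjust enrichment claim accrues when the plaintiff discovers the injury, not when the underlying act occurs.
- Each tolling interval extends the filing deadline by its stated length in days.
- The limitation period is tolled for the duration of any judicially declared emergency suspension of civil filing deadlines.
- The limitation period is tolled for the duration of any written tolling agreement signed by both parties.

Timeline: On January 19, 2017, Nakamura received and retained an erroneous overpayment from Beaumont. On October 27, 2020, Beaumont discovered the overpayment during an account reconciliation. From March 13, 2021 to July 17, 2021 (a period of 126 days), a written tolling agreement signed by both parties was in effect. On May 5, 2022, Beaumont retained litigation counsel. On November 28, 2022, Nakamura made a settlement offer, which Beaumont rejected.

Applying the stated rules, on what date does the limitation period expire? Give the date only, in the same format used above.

Accrual is tied to discovery, so the period began on October 27, 2020 rather than on January 19, 2017 when the act occurred.
2 years from October 27, 2020 is October 27, 2022.
The written tolling agreement from March 13, 2021 to July 17, 2021 tolled the period for 126 days, extending the deadline to March 2, 2023.
None of the other events listed affects the running of the period under the stated rules.

March 2, 2023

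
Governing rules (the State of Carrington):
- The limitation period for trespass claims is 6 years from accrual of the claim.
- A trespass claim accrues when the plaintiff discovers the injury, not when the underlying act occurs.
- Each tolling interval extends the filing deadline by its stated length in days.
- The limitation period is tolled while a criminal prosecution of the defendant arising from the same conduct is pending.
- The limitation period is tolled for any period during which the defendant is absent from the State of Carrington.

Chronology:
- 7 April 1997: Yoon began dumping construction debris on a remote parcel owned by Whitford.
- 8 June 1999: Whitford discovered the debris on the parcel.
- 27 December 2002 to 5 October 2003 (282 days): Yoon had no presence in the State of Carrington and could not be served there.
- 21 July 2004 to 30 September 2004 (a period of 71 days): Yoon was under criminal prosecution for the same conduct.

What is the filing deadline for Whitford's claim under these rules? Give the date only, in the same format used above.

27 May 2006

Under the discovery rule, the claim accrued on 8 June 1999, when Whitford discovered the injury — not on the 7 April 1997 date of the underlying act.
Adding the 6 years base period to 8 June 1999 gives a deadline of 8 June 2005, before any tolling.
Because the defendant's absence from the jurisdiction ran from 27 December 2002 to 5 October 2003, the deadline is extended by 282 days to 17 March 2006.
The pending criminal prosecution from 21 July 2004 to 30 September 2004 tolled the period for 71 days, extending the deadline to 27 May 2006.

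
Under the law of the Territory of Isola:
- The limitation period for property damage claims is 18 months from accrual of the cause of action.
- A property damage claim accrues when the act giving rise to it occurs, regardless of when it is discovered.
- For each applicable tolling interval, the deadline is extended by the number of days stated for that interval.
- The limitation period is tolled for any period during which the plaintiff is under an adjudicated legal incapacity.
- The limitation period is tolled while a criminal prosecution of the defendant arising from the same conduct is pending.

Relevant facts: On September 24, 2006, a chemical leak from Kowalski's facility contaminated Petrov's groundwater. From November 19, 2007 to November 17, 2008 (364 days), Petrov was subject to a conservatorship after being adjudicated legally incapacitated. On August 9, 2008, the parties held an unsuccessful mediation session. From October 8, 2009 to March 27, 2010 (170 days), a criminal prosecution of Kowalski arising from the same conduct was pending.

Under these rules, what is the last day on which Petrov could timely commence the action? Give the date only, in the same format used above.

The claim accrued on September 24, 2006, when the wrongful act occurred.
18 months from September 24, 2006 is March 24, 2008.
The plaintiff's legal incapacity from November 19, 2007 to November 17, 2008 tolled the period for 364 days, extending the deadline to March 23, 2009.
By the time the pending criminal prosecution began on October 8, 2009, the limitation period had already expired on March 23, 2009; that interval cannot revive it.
The other events in the timeline have no effect on the limitation period under the stated rules.

March 23, 2009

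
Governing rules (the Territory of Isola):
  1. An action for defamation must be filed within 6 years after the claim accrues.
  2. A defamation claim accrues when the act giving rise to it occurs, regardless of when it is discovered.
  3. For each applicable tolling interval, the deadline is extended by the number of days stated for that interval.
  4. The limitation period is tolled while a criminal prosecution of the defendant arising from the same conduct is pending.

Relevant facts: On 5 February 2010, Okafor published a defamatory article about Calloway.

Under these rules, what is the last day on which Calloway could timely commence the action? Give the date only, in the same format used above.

The claim accrued on 5 February 2010, when the wrongful act occurred.
The untolled deadline — 6 years after 5 February 2010 — is 5 February 2016.

5 February 2016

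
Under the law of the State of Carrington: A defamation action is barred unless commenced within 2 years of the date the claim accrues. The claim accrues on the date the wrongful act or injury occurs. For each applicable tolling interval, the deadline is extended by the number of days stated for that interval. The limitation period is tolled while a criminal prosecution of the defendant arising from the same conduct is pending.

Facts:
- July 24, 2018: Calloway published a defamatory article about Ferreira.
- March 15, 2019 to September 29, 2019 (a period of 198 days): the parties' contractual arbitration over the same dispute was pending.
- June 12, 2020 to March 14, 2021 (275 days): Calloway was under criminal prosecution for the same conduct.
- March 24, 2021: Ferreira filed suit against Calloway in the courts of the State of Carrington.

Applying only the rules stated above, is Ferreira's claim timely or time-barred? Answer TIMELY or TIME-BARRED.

TIMELY

The claim accrued on July 24, 2018, the date of the act.
The untolled deadline — 2 years after July 24, 2018 — is July 24, 2020.
The pending criminal prosecution from June 12, 2020 to March 14, 2021 tolled the period for 275 days, extending the deadline to April 25, 2021.
No stated provision tolls the period for a pending arbitration, so the interval from March 15, 2019 to September 29, 2019 has no effect on the deadline.
Filing on March 24, 2021 beat the April 25, 2021 deadline — the action is timely.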